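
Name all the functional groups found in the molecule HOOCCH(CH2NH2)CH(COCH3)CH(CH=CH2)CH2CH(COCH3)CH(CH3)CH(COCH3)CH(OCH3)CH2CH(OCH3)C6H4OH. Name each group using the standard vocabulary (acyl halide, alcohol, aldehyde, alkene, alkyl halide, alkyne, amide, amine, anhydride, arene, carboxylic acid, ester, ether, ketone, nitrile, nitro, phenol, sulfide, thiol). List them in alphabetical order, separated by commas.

Working along the chain:
  HOOC: –COOH: carbonyl C bonded to –OH and C → carboxylic acid (the –OH is not a separate alcohol).
  CH(CH2NH2): pendant –CH2NH2: N on sp³ C, no adjacent C=O → amine.
  CH(COCH3): pendant –COCH3: carbonyl C bonded to two carbons → ketone.
  CH(CH=CH2): pendant –CH=CH2: C=C double bond → alkene.
  CH(COCH3): pendant –COCH3: carbonyl C bonded to two carbons → ketone.
  CH(COCH3): pendant –COCH3: carbonyl C bonded to two carbons → ketone.
  CH(OCH3): pendant –OCH3: C–O–C with sp³ C, no adjacent C=O → ether.
  CH(OCH3): pendant –OCH3: C–O–C with sp³ C, no adjacent C=O → ether.
  C6H4OH: –OH attached directly to an aromatic ring → phenol (not alcohol); the ring itself is an arene.

alkene, amine, arene, carboxylic acid, ether, ketone, phenol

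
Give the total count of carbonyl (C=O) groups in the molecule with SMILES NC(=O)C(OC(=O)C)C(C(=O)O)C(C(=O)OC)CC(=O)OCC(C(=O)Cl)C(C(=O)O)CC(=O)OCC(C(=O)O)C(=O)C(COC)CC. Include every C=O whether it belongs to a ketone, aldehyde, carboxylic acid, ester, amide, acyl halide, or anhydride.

10

H2NCO: amide, 1 C=O (running total 1).
CH(OCOCH3): ester, 1 C=O (running total 2).
CH(COOH): carboxylic acid, 1 C=O (running total 3).
CH(COOCH3): ester, 1 C=O (running total 4).
CH2COOCH2: ester, 1 C=O (running total 5).
CH(COCl): acyl halide, 1 C=O (running total 6).
CH(COOH): carboxylic acid, 1 C=O (running total 7).
CH2COOCH2: ester, 1 C=O (running total 8).
CH(COOH): carboxylic acid, 1 C=O (running total 9).
CO: ketone, 1 C=O (running total 10).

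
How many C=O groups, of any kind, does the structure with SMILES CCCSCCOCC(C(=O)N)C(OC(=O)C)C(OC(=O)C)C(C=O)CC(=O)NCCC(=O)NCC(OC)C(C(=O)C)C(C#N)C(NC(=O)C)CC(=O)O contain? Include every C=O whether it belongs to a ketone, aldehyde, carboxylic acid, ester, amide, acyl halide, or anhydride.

9

CH(CONH2): amide, 1 C=O (running total 1).
CH(OCOCH3): ester, 1 C=O (running total 2).
CH(OCOCH3): ester, 1 C=O (running total 3).
CH(CHO): aldehyde, 1 C=O (running total 4).
CH2CONHCH2: amide, 1 C=O (running total 5).
CH2CONHCH2: amide, 1 C=O (running total 6).
CH(COCH3): ketone, 1 C=O (running total 7).
CH(NHCOCH3): amide, 1 C=O (running total 8).
COOH: carboxylic acid, 1 C=O (running total 9).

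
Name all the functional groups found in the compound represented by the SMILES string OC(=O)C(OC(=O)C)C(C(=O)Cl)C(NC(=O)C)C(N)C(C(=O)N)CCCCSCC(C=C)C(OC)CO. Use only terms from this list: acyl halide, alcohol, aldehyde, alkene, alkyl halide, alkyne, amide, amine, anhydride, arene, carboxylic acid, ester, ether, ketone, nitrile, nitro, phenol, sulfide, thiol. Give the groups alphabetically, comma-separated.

acyl halide, alcohol, alkene, amide, amine, carboxylic acid, ester, ether, sulfide

–COOH: carbonyl C bonded to –OH and C → carboxylic acid (the –OH is not a separate alcohol).
pendant –OC(=O)CH3: an acyloxy group → ester.
pendant –C(=O)X: carbonyl C bonded to C and halogen → acyl halide.
pendant –NHC(=O)CH3: N bonded to a carbonyl → amide (not amine).
–NH2 on an sp³ carbon with no adjacent C=O → amine.
pendant –CONH2: carbonyl C bonded to C and N → amide.
C–S–C linkage → sulfide (thioether).
pendant –CH=CH2: C=C double bond → alkene.
pendant –OCH3: C–O–C with sp³ C, no adjacent C=O → ether.
–OH on an sp³ carbon → alcohol.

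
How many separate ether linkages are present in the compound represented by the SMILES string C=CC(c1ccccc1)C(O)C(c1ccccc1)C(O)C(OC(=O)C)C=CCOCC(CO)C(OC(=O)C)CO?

Taking each segment in turn:
  CH2=CH: C=C double bond → alkene.
  CH(C6H5): pendant –C6H5: benzene ring → arene.
  CH(OH): –OH on an sp³ carbon → alcohol (secondary).
  CH(C6H5): pendant –C6H5: benzene ring → arene.
  CH(OH): –OH on an sp³ carbon → alcohol (secondary).
  CH(OCOCH3): pendant –OC(=O)CH3: an acyloxy group → ester.
  CH=CH: C=C double bond → alkene.
  CH2OCH2: C–O–C with sp³ carbons on both sides and no adjacent C=O → ether.
  CH(CH2OH): pendant –CH2OH on an sp³ backbone C → alcohol.
  CH(OCOCH3): pendant –OC(=O)CH3: an acyloxy group → ester.
  CH2OH: –OH on an sp³ carbon → alcohol.
Ether appears at: CH2OCH2 → 1.

1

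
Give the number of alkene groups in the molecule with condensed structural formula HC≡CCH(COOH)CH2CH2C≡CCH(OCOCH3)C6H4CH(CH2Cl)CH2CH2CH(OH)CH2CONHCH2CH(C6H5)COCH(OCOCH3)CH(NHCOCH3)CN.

0

C≡C triple bond → alkyne.
pendant –COOH: carbonyl C bonded to C and –OH → carboxylic acid.
C≡C triple bond → alkyne.
pendant –OC(=O)CH3: an acyloxy group → ester.
para-disubstituted benzene ring → arene.
pendant –CH2X: halogen on sp³ carbon → alkyl halide.
–OH on an sp³ carbon → alcohol (secondary).
–C(=O)–N– linkage → amide (the N is not an amine).
pendant –C6H5: benzene ring → arene.
–C(=O)– with carbon on both sides → ketone.
pendant –OC(=O)CH3: an acyloxy group → ester.
pendant –NHC(=O)CH3: N bonded to a carbonyl → amide (not amine).
–C≡N: carbon triple-bonded to nitrogen → nitrile.
No segment is a alkene: HC≡C is alkyne, not alkene; C≡C is alkyne, not alkene; C6H4 is arene, not alkene. → 0.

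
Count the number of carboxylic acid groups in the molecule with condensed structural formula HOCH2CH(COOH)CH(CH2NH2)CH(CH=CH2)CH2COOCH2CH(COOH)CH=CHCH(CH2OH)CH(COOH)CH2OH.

3

Reading the structure from left to right:
  HOCH2: HO– on an sp³ carbon → alcohol.
  CH(COOH): pendant –COOH: carbonyl C bonded to C and –OH → carboxylic acid.
  CH(CH2NH2): pendant –CH2NH2: N on sp³ C, no adjacent C=O → amine.
  CH(CH=CH2): pendant –CH=CH2: C=C double bond → alkene.
  CH2COOCH2: –C(=O)–O–C with C on the carbonyl side → ester.
  CH(COOH): pendant –COOH: carbonyl C bonded to C and –OH → carboxylic acid.
  CH=CH: C=C double bond → alkene.
  CH(CH2OH): pendant –CH2OH on an sp³ backbone C → alcohol.
  CH(COOH): pendant –COOH: carbonyl C bonded to C and –OH → carboxylic acid.
  CH2OH: –OH on an sp³ carbon → alcohol.
Carboxylic acid appears at: CH(COOH), CH(COOH), CH(COOH) → 3.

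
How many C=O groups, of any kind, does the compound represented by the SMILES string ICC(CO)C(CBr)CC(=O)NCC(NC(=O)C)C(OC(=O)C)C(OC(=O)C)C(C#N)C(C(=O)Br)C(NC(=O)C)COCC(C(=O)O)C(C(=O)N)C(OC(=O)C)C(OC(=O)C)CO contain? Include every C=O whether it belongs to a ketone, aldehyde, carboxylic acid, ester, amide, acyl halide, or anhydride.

CH2CONHCH2: amide, 1 C=O (running total 1).
CH(NHCOCH3): amide, 1 C=O (running total 2).
CH(OCOCH3): ester, 1 C=O (running total 3).
CH(OCOCH3): ester, 1 C=O (running total 4).
CH(COBr): acyl halide, 1 C=O (running total 5).
CH(NHCOCH3): amide, 1 C=O (running total 6).
CH(COOH): carboxylic acid, 1 C=O (running total 7).
CH(CONH2): amide, 1 C=O (running total 8).
CH(OCOCH3): ester, 1 C=O (running total 9).
CH(OCOCH3): ester, 1 C=O (running total 10).

10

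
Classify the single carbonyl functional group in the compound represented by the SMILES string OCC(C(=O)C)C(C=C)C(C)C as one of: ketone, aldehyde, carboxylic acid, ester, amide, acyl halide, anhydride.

The carbonyl is in the CH(COCH3) segment: pendant –COCH3: carbonyl C bonded to two carbons → ketone.

ketone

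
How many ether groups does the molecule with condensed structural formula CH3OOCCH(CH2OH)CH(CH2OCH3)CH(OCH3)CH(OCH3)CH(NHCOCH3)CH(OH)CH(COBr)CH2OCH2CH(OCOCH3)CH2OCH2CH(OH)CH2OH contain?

CH3O–C(=O)–: carbonyl C bonded to C and to –OCH3 → ester (not ketone + ether).
pendant –CH2OH on an sp³ backbone C → alcohol.
pendant –CH2OCH3: C–O–C linkage → ether.
pendant –OCH3: C–O–C with sp³ C, no adjacent C=O → ether.
pendant –OCH3: C–O–C with sp³ C, no adjacent C=O → ether.
pendant –NHC(=O)CH3: N bonded to a carbonyl → amide (not amine).
–OH on an sp³ carbon → alcohol (secondary).
pendant –C(=O)X: carbonyl C bonded to C and halogen → acyl halide.
C–O–C with sp³ carbons on both sides and no adjacent C=O → ether.
pendant –OC(=O)CH3: an acyloxy group → ester.
C–O–C with sp³ carbons on both sides and no adjacent C=O → ether.
–OH on an sp³ carbon → alcohol (secondary).
–OH on an sp³ carbon → alcohol.
Ether appears at: CH(CH2OCH3), CH(OCH3), CH(OCH3), CH2OCH2, CH2OCH2 → 5.

5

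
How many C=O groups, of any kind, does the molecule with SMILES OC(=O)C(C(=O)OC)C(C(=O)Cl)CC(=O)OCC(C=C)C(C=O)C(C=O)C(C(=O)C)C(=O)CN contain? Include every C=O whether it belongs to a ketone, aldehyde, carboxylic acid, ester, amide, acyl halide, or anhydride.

HOOC: carboxylic acid, 1 C=O (running total 1).
CH(COOCH3): ester, 1 C=O (running total 2).
CH(COCl): acyl halide, 1 C=O (running total 3).
CH2COOCH2: ester, 1 C=O (running total 4).
CH(CHO): aldehyde, 1 C=O (running total 5).
CH(CHO): aldehyde, 1 C=O (running total 6).
CH(COCH3): ketone, 1 C=O (running total 7).
CO: ketone, 1 C=O (running total 8).

8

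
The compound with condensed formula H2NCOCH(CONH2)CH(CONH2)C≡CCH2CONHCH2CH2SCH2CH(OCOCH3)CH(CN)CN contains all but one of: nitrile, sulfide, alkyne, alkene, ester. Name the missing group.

alkene

ester: present (CH(OCOCH3) — pendant –OC(=O)CH3: an acyloxy group → ester).
sulfide: present (CH2SCH2 — C–S–C linkage → sulfide (thioether)).
nitrile: present (CH(CN) — pendant –C≡N: nitrile).
alkyne: present (C≡C — C≡C triple bond → alkyne).
alkene: no segment matches this pattern.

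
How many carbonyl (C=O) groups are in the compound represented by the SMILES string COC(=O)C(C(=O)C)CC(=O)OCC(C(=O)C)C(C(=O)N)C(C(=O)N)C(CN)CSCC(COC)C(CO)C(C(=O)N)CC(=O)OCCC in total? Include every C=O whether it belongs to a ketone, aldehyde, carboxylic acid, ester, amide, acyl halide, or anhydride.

8

CH3OOC: ester, 1 C=O (running total 1).
CH(COCH3): ketone, 1 C=O (running total 2).
CH2COOCH2: ester, 1 C=O (running total 3).
CH(COCH3): ketone, 1 C=O (running total 4).
CH(CONH2): amide, 1 C=O (running total 5).
CH(CONH2): amide, 1 C=O (running total 6).
CH(CONH2): amide, 1 C=O (running total 7).
CH2COOCH2: ester, 1 C=O (running total 8).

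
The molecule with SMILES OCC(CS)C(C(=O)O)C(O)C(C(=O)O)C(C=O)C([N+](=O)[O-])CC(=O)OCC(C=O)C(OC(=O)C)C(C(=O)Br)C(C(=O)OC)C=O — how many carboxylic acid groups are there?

2

Working along the chain:
  HOCH2: HO– on an sp³ carbon → alcohol.
  CH(CH2SH): pendant –CH2SH → thiol.
  CH(COOH): pendant –COOH: carbonyl C bonded to C and –OH → carboxylic acid.
  CH(OH): –OH on an sp³ carbon → alcohol (secondary).
  CH(COOH): pendant –COOH: carbonyl C bonded to C and –OH → carboxylic acid.
  CH(CHO): pendant –CHO: carbonyl C bonded to C and H → aldehyde.
  CH(NO2): –NO2 on an sp³ carbon → nitro (the N=O is not a carbonyl).
  CH2COOCH2: –C(=O)–O–C with C on the carbonyl side → ester.
  CH(CHO): pendant –CHO: carbonyl C bonded to C and H → aldehyde.
  CH(OCOCH3): pendant –OC(=O)CH3: an acyloxy group → ester.
  CH(COBr): pendant –C(=O)X: carbonyl C bonded to C and halogen → acyl halide.
  CH(COOCH3): pendant –COOCH3: carbonyl C bonded to C and –OCH3 → ester.
  CHO: terminal –CHO: carbonyl C bonded to H and C → aldehyde.
Carboxylic acid appears at: CH(COOH), CH(COOH) → 2.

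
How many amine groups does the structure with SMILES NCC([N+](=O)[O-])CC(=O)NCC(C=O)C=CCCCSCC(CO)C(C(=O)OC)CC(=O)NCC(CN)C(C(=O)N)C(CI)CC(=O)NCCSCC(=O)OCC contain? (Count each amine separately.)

2

Working along the chain:
  H2NCH2: –NH2 on an sp³ carbon with no adjacent C=O → amine.
  CH(NO2): –NO2 on an sp³ carbon → nitro (the N=O is not a carbonyl).
  CH2CONHCH2: –C(=O)–N– linkage → amide (the N is not an amine).
  CH(CHO): pendant –CHO: carbonyl C bonded to C and H → aldehyde.
  CH=CH: C=C double bond → alkene.
  CH2SCH2: C–S–C linkage → sulfide (thioether).
  CH(CH2OH): pendant –CH2OH on an sp³ backbone C → alcohol.
  CH(COOCH3): pendant –COOCH3: carbonyl C bonded to C and –OCH3 → ester.
  CH2CONHCH2: –C(=O)–N– linkage → amide (the N is not an amine).
  CH(CH2NH2): pendant –CH2NH2: N on sp³ C, no adjacent C=O → amine.
  CH(CONH2): pendant –CONH2: carbonyl C bonded to C and N → amide.
  CH(CH2I): pendant –CH2X: halogen on sp³ carbon → alkyl halide.
  CH2CONHCH2: –C(=O)–N– linkage → amide (the N is not an amine).
  CH2SCH2: C–S–C linkage → sulfide (thioether).
  COOCH2CH3: –C(=O)OCH2CH3: carbonyl C bonded to C and to –OEt → ester.
Amine appears at: H2NCH2, CH(CH2NH2) → 2.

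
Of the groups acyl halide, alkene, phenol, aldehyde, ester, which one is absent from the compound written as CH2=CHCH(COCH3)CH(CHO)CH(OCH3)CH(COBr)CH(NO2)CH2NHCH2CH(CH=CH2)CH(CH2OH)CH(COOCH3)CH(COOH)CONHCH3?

alkene: present (CH2=CH — C=C double bond → alkene).
aldehyde: present (CH(CHO) — pendant –CHO: carbonyl C bonded to C and H → aldehyde).
ester: present (CH(COOCH3) — pendant –COOCH3: carbonyl C bonded to C and –OCH3 → ester).
acyl halide: present (CH(COBr) — pendant –C(=O)X: carbonyl C bonded to C and halogen → acyl halide).
phenol: absent. In CH(CH2OH), the –OH is on an sp³ carbon, not on an aromatic ring, so it is an alcohol.

phenol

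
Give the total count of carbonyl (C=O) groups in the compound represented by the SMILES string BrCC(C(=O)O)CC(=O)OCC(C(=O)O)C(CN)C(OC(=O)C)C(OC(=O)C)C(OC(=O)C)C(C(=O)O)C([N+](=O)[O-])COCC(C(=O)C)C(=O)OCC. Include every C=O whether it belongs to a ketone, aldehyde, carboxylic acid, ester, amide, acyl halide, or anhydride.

9

CH(COOH): carboxylic acid, 1 C=O (running total 1).
CH2COOCH2: ester, 1 C=O (running total 2).
CH(COOH): carboxylic acid, 1 C=O (running total 3).
CH(OCOCH3): ester, 1 C=O (running total 4).
CH(OCOCH3): ester, 1 C=O (running total 5).
CH(OCOCH3): ester, 1 C=O (running total 6).
CH(COOH): carboxylic acid, 1 C=O (running total 7).
CH(COCH3): ketone, 1 C=O (running total 8).
COOCH2CH3: ester, 1 C=O (running total 9).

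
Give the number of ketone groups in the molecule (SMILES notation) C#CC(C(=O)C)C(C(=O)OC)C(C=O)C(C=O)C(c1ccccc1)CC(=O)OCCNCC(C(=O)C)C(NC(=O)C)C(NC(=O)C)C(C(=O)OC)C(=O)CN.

3

C≡C triple bond → alkyne.
pendant –COCH3: carbonyl C bonded to two carbons → ketone.
pendant –COOCH3: carbonyl C bonded to C and –OCH3 → ester.
pendant –CHO: carbonyl C bonded to C and H → aldehyde.
pendant –CHO: carbonyl C bonded to C and H → aldehyde.
pendant –C6H5: benzene ring → arene.
–C(=O)–O–C with C on the carbonyl side → ester.
C–N–C with sp³ carbons and no adjacent C=O → amine (secondary).
pendant –COCH3: carbonyl C bonded to two carbons → ketone.
pendant –NHC(=O)CH3: N bonded to a carbonyl → amide (not amine).
pendant –NHC(=O)CH3: N bonded to a carbonyl → amide (not amine).
pendant –COOCH3: carbonyl C bonded to C and –OCH3 → ester.
–C(=O)– with carbon on both sides → ketone.
–NH2 on an sp³ carbon with no adjacent C=O → amine.
Ketone appears at: CH(COCH3), CH(COCH3), CO → 3.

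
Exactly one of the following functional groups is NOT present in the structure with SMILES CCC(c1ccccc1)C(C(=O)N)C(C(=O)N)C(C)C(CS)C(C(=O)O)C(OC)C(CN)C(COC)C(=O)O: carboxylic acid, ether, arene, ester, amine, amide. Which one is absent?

ester

amine: present (CH(CH2NH2) — pendant –CH2NH2: N on sp³ C, no adjacent C=O → amine).
ether: present (CH(OCH3) — pendant –OCH3: C–O–C with sp³ C, no adjacent C=O → ether).
carboxylic acid: present (CH(COOH) — pendant –COOH: carbonyl C bonded to C and –OH → carboxylic acid).
arene: present (CH(C6H5) — pendant –C6H5: benzene ring → arene).
amide: present (CH(CONH2) — pendant –CONH2: carbonyl C bonded to C and N → amide).
ester: no segment matches this pattern.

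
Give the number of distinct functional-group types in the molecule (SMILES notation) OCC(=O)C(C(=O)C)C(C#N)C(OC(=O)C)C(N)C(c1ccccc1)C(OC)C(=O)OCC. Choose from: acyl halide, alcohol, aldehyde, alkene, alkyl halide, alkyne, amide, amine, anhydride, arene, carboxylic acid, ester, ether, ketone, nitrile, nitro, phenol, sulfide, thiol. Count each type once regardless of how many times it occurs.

Working along the chain:
  HOCH2: HO– on an sp³ carbon → alcohol.
  CO: –C(=O)– with carbon on both sides → ketone.
  CH(COCH3): pendant –COCH3: carbonyl C bonded to two carbons → ketone.
  CH(CN): pendant –C≡N: nitrile.
  CH(OCOCH3): pendant –OC(=O)CH3: an acyloxy group → ester.
  CH(NH2): –NH2 on an sp³ carbon with no adjacent C=O → amine.
  CH(C6H5): pendant –C6H5: benzene ring → arene.
  CH(OCH3): pendant –OCH3: C–O–C with sp³ C, no adjacent C=O → ether.
  COOCH2CH3: –C(=O)OCH2CH3: carbonyl C bonded to C and to –OEt → ester.
Distinct types present: alcohol, amine, arene, ester, ether, ketone, nitrile.

7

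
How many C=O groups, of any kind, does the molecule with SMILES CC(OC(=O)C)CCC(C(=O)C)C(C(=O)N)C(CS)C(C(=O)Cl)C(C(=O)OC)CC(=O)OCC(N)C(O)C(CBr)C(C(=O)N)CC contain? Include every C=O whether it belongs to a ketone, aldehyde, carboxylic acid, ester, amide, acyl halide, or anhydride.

CH(OCOCH3): ester, 1 C=O (running total 1).
CH(COCH3): ketone, 1 C=O (running total 2).
CH(CONH2): amide, 1 C=O (running total 3).
CH(COCl): acyl halide, 1 C=O (running total 4).
CH(COOCH3): ester, 1 C=O (running total 5).
CH2COOCH2: ester, 1 C=O (running total 6).
CH(CONH2): amide, 1 C=O (running total 7).

7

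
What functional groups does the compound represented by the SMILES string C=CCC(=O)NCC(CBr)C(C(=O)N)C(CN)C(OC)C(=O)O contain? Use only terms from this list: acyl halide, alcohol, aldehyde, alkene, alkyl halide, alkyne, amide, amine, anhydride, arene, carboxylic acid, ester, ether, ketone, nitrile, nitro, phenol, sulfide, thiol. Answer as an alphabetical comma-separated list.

alkene, alkyl halide, amide, amine, carboxylic acid, ether

Working along the chain:
  CH2=CH: C=C double bond → alkene.
  CH2CONHCH2: –C(=O)–N– linkage → amide (the N is not an amine).
  CH(CH2Br): pendant –CH2X: halogen on sp³ carbon → alkyl halide.
  CH(CONH2): pendant –CONH2: carbonyl C bonded to C and N → amide.
  CH(CH2NH2): pendant –CH2NH2: N on sp³ C, no adjacent C=O → amine.
  CH(OCH3): pendant –OCH3: C–O–C with sp³ C, no adjacent C=O → ether.
  COOH: –COOH: carbonyl C bonded to –OH and C → carboxylic acid (the –OH is not a separate alcohol).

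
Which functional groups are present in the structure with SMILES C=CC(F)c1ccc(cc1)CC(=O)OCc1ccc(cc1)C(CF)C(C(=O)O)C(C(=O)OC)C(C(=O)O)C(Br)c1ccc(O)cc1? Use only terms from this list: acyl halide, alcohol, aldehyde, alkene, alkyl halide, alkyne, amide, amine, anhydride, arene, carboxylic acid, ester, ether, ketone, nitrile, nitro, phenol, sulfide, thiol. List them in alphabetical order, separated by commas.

Reading the structure from left to right:
  CH2=CH: C=C double bond → alkene.
  CH(F): halogen on an sp³ carbon → alkyl halide.
  C6H4: para-disubstituted benzene ring → arene.
  CH2COOCH2: –C(=O)–O–C with C on the carbonyl side → ester.
  C6H4: para-disubstituted benzene ring → arene.
  CH(CH2F): pendant –CH2X: halogen on sp³ carbon → alkyl halide.
  CH(COOH): pendant –COOH: carbonyl C bonded to C and –OH → carboxylic acid.
  CH(COOCH3): pendant –COOCH3: carbonyl C bonded to C and –OCH3 → ester.
  CH(COOH): pendant –COOH: carbonyl C bonded to C and –OH → carboxylic acid.
  CH(Br): halogen on an sp³ carbon → alkyl halide.
  C6H4OH: –OH attached directly to an aromatic ring → phenol (not alcohol); the ring itself is an arene.

alkene, alkyl halide, arene, carboxylic acid, ester, phenol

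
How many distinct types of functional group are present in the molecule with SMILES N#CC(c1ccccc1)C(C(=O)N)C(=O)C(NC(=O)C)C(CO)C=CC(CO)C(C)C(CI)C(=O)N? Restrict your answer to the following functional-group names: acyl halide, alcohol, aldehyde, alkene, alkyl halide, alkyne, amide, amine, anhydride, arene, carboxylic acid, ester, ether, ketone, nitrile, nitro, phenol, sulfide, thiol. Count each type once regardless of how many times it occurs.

7

Taking each segment in turn:
  N≡C: N≡C–: carbon triple-bonded to nitrogen → nitrile.
  CH(C6H5): pendant –C6H5: benzene ring → arene.
  CH(CONH2): pendant –CONH2: carbonyl C bonded to C and N → amide.
  CO: –C(=O)– with carbon on both sides → ketone.
  CH(NHCOCH3): pendant –NHC(=O)CH3: N bonded to a carbonyl → amide (not amine).
  CH(CH2OH): pendant –CH2OH on an sp³ backbone C → alcohol.
  CH=CH: C=C double bond → alkene.
  CH(CH2OH): pendant –CH2OH on an sp³ backbone C → alcohol.
  CH(CH2I): pendant –CH2X: halogen on sp³ carbon → alkyl halide.
  CONH2: –C(=O)NH2: carbonyl C bonded to C and to N → amide (the N is not a separate amine).
Distinct types present: alcohol, alkene, alkyl halide, amide, arene, ketone, nitrile.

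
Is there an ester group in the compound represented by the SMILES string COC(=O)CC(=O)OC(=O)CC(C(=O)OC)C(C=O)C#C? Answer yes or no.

Taking each segment in turn:
  CH3OOC: CH3O–C(=O)–: carbonyl C bonded to C and to –OCH3 → ester (not ketone + ether).
  CH2CO-O-COCH2: two acyl groups sharing one oxygen, –C(=O)–O–C(=O)– → anhydride.
  CH(COOCH3): pendant –COOCH3: carbonyl C bonded to C and –OCH3 → ester.
  CH(CHO): pendant –CHO: carbonyl C bonded to C and H → aldehyde.
  C≡CH: C≡C triple bond → alkyne.
The CH3OOC segment supplies the ester: CH3O–C(=O)–: carbonyl C bonded to C and to –OCH3 → ester (not ketone + ether).

yes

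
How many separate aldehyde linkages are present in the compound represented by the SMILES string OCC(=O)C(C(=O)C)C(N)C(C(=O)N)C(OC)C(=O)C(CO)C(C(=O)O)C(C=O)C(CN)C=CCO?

Taking each segment in turn:
  HOCH2: HO– on an sp³ carbon → alcohol.
  CO: –C(=O)– with carbon on both sides → ketone.
  CH(COCH3): pendant –COCH3: carbonyl C bonded to two carbons → ketone.
  CH(NH2): –NH2 on an sp³ carbon with no adjacent C=O → amine.
  CH(CONH2): pendant –CONH2: carbonyl C bonded to C and N → amide.
  CH(OCH3): pendant –OCH3: C–O–C with sp³ C, no adjacent C=O → ether.
  CO: –C(=O)– with carbon on both sides → ketone.
  CH(CH2OH): pendant –CH2OH on an sp³ backbone C → alcohol.
  CH(COOH): pendant –COOH: carbonyl C bonded to C and –OH → carboxylic acid.
  CH(CHO): pendant –CHO: carbonyl C bonded to C and H → aldehyde.
  CH(CH2NH2): pendant –CH2NH2: N on sp³ C, no adjacent C=O → amine.
  CH=CH: C=C double bond → alkene.
  CH2OH: –OH on an sp³ carbon → alcohol.
Aldehyde appears at: CH(CHO) → 1.

1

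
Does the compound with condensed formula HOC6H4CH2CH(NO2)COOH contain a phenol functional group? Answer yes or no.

–OH attached directly to an aromatic ring → phenol (not alcohol); the ring itself is an arene.
–NO2 on an sp³ carbon → nitro (the N=O is not a carbonyl).
–COOH: carbonyl C bonded to –OH and C → carboxylic acid (the –OH is not a separate alcohol).
The HOC6H4 segment supplies the phenol: –OH attached directly to an aromatic ring → phenol (not alcohol); the ring itself is an arene.

yes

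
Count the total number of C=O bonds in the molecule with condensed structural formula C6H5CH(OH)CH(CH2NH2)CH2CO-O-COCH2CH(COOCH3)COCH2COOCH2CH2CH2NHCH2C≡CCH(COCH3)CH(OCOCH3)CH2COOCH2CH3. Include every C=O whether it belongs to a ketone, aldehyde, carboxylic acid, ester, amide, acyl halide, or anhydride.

CH2CO-O-COCH2: anhydride, 2 C=O (running total 2).
CH(COOCH3): ester, 1 C=O (running total 3).
CO: ketone, 1 C=O (running total 4).
CH2COOCH2: ester, 1 C=O (running total 5).
CH(COCH3): ketone, 1 C=O (running total 6).
CH(OCOCH3): ester, 1 C=O (running total 7).
CH2COOCH2: ester, 1 C=O (running total 8).

8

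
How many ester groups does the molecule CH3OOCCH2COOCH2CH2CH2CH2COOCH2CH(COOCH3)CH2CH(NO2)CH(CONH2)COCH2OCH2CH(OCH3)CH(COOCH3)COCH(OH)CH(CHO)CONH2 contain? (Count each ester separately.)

5

Taking each segment in turn:
  CH3OOC: CH3O–C(=O)–: carbonyl C bonded to C and to –OCH3 → ester (not ketone + ether).
  CH2COOCH2: –C(=O)–O–C with C on the carbonyl side → ester.
  CH2COOCH2: –C(=O)–O–C with C on the carbonyl side → ester.
  CH(COOCH3): pendant –COOCH3: carbonyl C bonded to C and –OCH3 → ester.
  CH(NO2): –NO2 on an sp³ carbon → nitro (the N=O is not a carbonyl).
  CH(CONH2): pendant –CONH2: carbonyl C bonded to C and N → amide.
  CO: –C(=O)– with carbon on both sides → ketone.
  CH2OCH2: C–O–C with sp³ carbons on both sides and no adjacent C=O → ether.
  CH(OCH3): pendant –OCH3: C–O–C with sp³ C, no adjacent C=O → ether.
  CH(COOCH3): pendant –COOCH3: carbonyl C bonded to C and –OCH3 → ester.
  CO: –C(=O)– with carbon on both sides → ketone.
  CH(OH): –OH on an sp³ carbon → alcohol (secondary).
  CH(CHO): pendant –CHO: carbonyl C bonded to C and H → aldehyde.
  CONH2: –C(=O)NH2: carbonyl C bonded to C and to N → amide (the N is not a separate amine).
Ester appears at: CH3OOC, CH2COOCH2, CH2COOCH2, CH(COOCH3), CH(COOCH3) → 5.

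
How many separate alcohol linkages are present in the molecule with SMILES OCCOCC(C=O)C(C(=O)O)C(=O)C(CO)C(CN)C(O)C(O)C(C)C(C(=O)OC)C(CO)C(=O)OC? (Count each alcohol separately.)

HO– on an sp³ carbon → alcohol.
C–O–C with sp³ carbons on both sides and no adjacent C=O → ether.
pendant –CHO: carbonyl C bonded to C and H → aldehyde.
pendant –COOH: carbonyl C bonded to C and –OH → carboxylic acid.
–C(=O)– with carbon on both sides → ketone.
pendant –CH2OH on an sp³ backbone C → alcohol.
pendant –CH2NH2: N on sp³ C, no adjacent C=O → amine.
–OH on an sp³ carbon → alcohol (secondary).
–OH on an sp³ carbon → alcohol (secondary).
pendant –COOCH3: carbonyl C bonded to C and –OCH3 → ester.
pendant –CH2OH on an sp³ backbone C → alcohol.
–C(=O)OCH3: carbonyl C bonded to C and to –OCH3 → ester (not ketone + ether).
Alcohol appears at: HOCH2, CH(CH2OH), CH(OH), CH(OH), CH(CH2OH) → 5.

5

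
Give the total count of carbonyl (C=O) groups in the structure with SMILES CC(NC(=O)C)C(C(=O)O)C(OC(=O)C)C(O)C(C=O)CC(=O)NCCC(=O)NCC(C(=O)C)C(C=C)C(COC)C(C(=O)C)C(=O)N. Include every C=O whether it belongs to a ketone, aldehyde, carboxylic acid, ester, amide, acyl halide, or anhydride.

CH(NHCOCH3): amide, 1 C=O (running total 1).
CH(COOH): carboxylic acid, 1 C=O (running total 2).
CH(OCOCH3): ester, 1 C=O (running total 3).
CH(CHO): aldehyde, 1 C=O (running total 4).
CH2CONHCH2: amide, 1 C=O (running total 5).
CH2CONHCH2: amide, 1 C=O (running total 6).
CH(COCH3): ketone, 1 C=O (running total 7).
CH(COCH3): ketone, 1 C=O (running total 8).
CONH2: amide, 1 C=O (running total 9).

9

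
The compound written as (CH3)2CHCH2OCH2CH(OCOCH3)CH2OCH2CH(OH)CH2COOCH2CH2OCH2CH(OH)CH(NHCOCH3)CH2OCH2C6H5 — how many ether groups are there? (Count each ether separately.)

Reading the structure from left to right:
  CH2OCH2: C–O–C with sp³ carbons on both sides and no adjacent C=O → ether.
  CH(OCOCH3): pendant –OC(=O)CH3: an acyloxy group → ester.
  CH2OCH2: C–O–C with sp³ carbons on both sides and no adjacent C=O → ether.
  CH(OH): –OH on an sp³ carbon → alcohol (secondary).
  CH2COOCH2: –C(=O)–O–C with C on the carbonyl side → ester.
  CH2OCH2: C–O–C with sp³ carbons on both sides and no adjacent C=O → ether.
  CH(OH): –OH on an sp³ carbon → alcohol (secondary).
  CH(NHCOCH3): pendant –NHC(=O)CH3: N bonded to a carbonyl → amide (not amine).
  CH2OCH2: C–O–C with sp³ carbons on both sides and no adjacent C=O → ether.
  C6H5: –C6H5 phenyl ring → arene.
Ether appears at: CH2OCH2, CH2OCH2, CH2OCH2, CH2OCH2 → 4.

4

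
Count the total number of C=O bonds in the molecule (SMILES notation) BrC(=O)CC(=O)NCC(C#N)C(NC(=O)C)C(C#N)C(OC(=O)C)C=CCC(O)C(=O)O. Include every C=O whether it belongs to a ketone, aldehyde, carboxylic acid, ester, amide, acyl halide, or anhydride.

5

BrCO: acyl halide, 1 C=O (running total 1).
CH2CONHCH2: amide, 1 C=O (running total 2).
CH(NHCOCH3): amide, 1 C=O (running total 3).
CH(OCOCH3): ester, 1 C=O (running total 4).
COOH: carboxylic acid, 1 C=O (running total 5).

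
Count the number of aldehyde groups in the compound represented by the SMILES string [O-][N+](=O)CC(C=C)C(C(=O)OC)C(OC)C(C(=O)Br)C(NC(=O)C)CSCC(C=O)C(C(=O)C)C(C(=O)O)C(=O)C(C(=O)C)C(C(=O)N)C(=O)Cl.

1

Reading the structure from left to right:
  O2NCH2: –NO2 on carbon → nitro group.
  CH(CH=CH2): pendant –CH=CH2: C=C double bond → alkene.
  CH(COOCH3): pendant –COOCH3: carbonyl C bonded to C and –OCH3 → ester.
  CH(OCH3): pendant –OCH3: C–O–C with sp³ C, no adjacent C=O → ether.
  CH(COBr): pendant –C(=O)X: carbonyl C bonded to C and halogen → acyl halide.
  CH(NHCOCH3): pendant –NHC(=O)CH3: N bonded to a carbonyl → amide (not amine).
  CH2SCH2: C–S–C linkage → sulfide (thioether).
  CH(CHO): pendant –CHO: carbonyl C bonded to C and H → aldehyde.
  CH(COCH3): pendant –COCH3: carbonyl C bonded to two carbons → ketone.
  CH(COOH): pendant –COOH: carbonyl C bonded to C and –OH → carboxylic acid.
  CO: –C(=O)– with carbon on both sides → ketone.
  CH(COCH3): pendant –COCH3: carbonyl C bonded to two carbons → ketone.
  CH(CONH2): pendant –CONH2: carbonyl C bonded to C and N → amide.
  COCl: –C(=O)Cl: carbonyl C bonded to C and to a halogen → acyl halide (not alkyl halide).
Aldehyde appears at: CH(CHO) → 1.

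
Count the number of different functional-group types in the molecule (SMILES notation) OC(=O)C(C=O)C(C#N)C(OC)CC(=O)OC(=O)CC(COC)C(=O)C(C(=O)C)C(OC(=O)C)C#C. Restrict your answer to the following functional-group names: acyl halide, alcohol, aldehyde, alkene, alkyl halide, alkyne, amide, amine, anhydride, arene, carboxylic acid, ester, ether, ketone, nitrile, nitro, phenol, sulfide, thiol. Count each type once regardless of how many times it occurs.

8

Taking each segment in turn:
  HOOC: –COOH: carbonyl C bonded to –OH and C → carboxylic acid (the –OH is not a separate alcohol).
  CH(CHO): pendant –CHO: carbonyl C bonded to C and H → aldehyde.
  CH(CN): pendant –C≡N: nitrile.
  CH(OCH3): pendant –OCH3: C–O–C with sp³ C, no adjacent C=O → ether.
  CH2CO-O-COCH2: two acyl groups sharing one oxygen, –C(=O)–O–C(=O)– → anhydride.
  CH(CH2OCH3): pendant –CH2OCH3: C–O–C linkage → ether.
  CO: –C(=O)– with carbon on both sides → ketone.
  CH(COCH3): pendant –COCH3: carbonyl C bonded to two carbons → ketone.
  CH(OCOCH3): pendant –OC(=O)CH3: an acyloxy group → ester.
  C≡CH: C≡C triple bond → alkyne.
Distinct types present: aldehyde, alkyne, anhydride, carboxylic acid, ester, ether, ketone, nitrile.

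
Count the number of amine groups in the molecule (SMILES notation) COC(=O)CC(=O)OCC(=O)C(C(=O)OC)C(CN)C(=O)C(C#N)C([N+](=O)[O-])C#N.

Reading the structure from left to right:
  CH3OOC: CH3O–C(=O)–: carbonyl C bonded to C and to –OCH3 → ester (not ketone + ether).
  CH2COOCH2: –C(=O)–O–C with C on the carbonyl side → ester.
  CO: –C(=O)– with carbon on both sides → ketone.
  CH(COOCH3): pendant –COOCH3: carbonyl C bonded to C and –OCH3 → ester.
  CH(CH2NH2): pendant –CH2NH2: N on sp³ C, no adjacent C=O → amine.
  CO: –C(=O)– with carbon on both sides → ketone.
  CH(CN): pendant –C≡N: nitrile.
  CH(NO2): –NO2 on an sp³ carbon → nitro (the N=O is not a carbonyl).
  CN: –C≡N: carbon triple-bonded to nitrogen → nitrile.
Amine appears at: CH(CH2NH2) → 1.

1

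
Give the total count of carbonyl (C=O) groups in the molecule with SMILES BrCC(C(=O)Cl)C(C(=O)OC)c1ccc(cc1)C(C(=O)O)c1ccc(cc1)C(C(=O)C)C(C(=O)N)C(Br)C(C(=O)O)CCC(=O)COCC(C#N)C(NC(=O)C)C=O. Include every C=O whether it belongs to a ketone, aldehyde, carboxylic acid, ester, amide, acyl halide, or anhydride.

9

CH(COCl): acyl halide, 1 C=O (running total 1).
CH(COOCH3): ester, 1 C=O (running total 2).
CH(COOH): carboxylic acid, 1 C=O (running total 3).
CH(COCH3): ketone, 1 C=O (running total 4).
CH(CONH2): amide, 1 C=O (running total 5).
CH(COOH): carboxylic acid, 1 C=O (running total 6).
CO: ketone, 1 C=O (running total 7).
CH(NHCOCH3): amide, 1 C=O (running total 8).
CHO: aldehyde, 1 C=O (running total 9).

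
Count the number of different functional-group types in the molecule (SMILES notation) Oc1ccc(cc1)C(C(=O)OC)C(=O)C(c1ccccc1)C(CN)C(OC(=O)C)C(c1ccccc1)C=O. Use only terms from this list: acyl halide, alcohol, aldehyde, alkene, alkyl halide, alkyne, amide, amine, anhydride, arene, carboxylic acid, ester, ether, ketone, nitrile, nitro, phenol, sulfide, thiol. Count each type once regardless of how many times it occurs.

Taking each segment in turn:
  HOC6H4: –OH attached directly to an aromatic ring → phenol (not alcohol); the ring itself is an arene.
  CH(COOCH3): pendant –COOCH3: carbonyl C bonded to C and –OCH3 → ester.
  CO: –C(=O)– with carbon on both sides → ketone.
  CH(C6H5): pendant –C6H5: benzene ring → arene.
  CH(CH2NH2): pendant –CH2NH2: N on sp³ C, no adjacent C=O → amine.
  CH(OCOCH3): pendant –OC(=O)CH3: an acyloxy group → ester.
  CH(C6H5): pendant –C6H5: benzene ring → arene.
  CHO: terminal –CHO: carbonyl C bonded to H and C → aldehyde.
Distinct types present: aldehyde, amine, arene, ester, ketone, phenol.

6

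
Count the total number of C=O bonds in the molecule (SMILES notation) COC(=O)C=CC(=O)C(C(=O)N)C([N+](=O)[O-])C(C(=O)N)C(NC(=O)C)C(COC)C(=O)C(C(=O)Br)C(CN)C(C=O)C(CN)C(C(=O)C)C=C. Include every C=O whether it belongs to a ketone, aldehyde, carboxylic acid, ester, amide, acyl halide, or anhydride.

9

CH3OOC: ester, 1 C=O (running total 1).
CO: ketone, 1 C=O (running total 2).
CH(CONH2): amide, 1 C=O (running total 3).
CH(CONH2): amide, 1 C=O (running total 4).
CH(NHCOCH3): amide, 1 C=O (running total 5).
CO: ketone, 1 C=O (running total 6).
CH(COBr): acyl halide, 1 C=O (running total 7).
CH(CHO): aldehyde, 1 C=O (running total 8).
CH(COCH3): ketone, 1 C=O (running total 9).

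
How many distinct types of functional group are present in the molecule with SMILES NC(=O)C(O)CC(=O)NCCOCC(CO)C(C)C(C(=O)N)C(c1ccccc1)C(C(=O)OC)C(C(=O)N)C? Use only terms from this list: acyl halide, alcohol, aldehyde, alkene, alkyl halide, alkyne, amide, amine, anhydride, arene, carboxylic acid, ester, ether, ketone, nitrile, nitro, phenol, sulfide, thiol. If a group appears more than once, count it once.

–C(=O)NH2: carbonyl C bonded to C and to N → amide (the N is not a separate amine).
–OH on an sp³ carbon → alcohol (secondary).
–C(=O)–N– linkage → amide (the N is not an amine).
C–O–C with sp³ carbons on both sides and no adjacent C=O → ether.
pendant –CH2OH on an sp³ backbone C → alcohol.
pendant –CONH2: carbonyl C bonded to C and N → amide.
pendant –C6H5: benzene ring → arene.
pendant –COOCH3: carbonyl C bonded to C and –OCH3 → ester.
pendant –CONH2: carbonyl C bonded to C and N → amide.
Distinct types present: alcohol, amide, arene, ester, ether.

5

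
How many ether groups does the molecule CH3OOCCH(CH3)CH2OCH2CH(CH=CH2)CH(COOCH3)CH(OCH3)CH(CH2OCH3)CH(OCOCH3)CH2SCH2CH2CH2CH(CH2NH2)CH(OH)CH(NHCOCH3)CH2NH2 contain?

Working along the chain:
  CH3OOC: CH3O–C(=O)–: carbonyl C bonded to C and to –OCH3 → ester (not ketone + ether).
  CH2OCH2: C–O–C with sp³ carbons on both sides and no adjacent C=O → ether.
  CH(CH=CH2): pendant –CH=CH2: C=C double bond → alkene.
  CH(COOCH3): pendant –COOCH3: carbonyl C bonded to C and –OCH3 → ester.
  CH(OCH3): pendant –OCH3: C–O–C with sp³ C, no adjacent C=O → ether.
  CH(CH2OCH3): pendant –CH2OCH3: C–O–C linkage → ether.
  CH(OCOCH3): pendant –OC(=O)CH3: an acyloxy group → ester.
  CH2SCH2: C–S–C linkage → sulfide (thioether).
  CH(CH2NH2): pendant –CH2NH2: N on sp³ C, no adjacent C=O → amine.
  CH(OH): –OH on an sp³ carbon → alcohol (secondary).
  CH(NHCOCH3): pendant –NHC(=O)CH3: N bonded to a carbonyl → amide (not amine).
  CH2NH2: –NH2 on an sp³ carbon with no adjacent C=O → amine.
Ether appears at: CH2OCH2, CH(OCH3), CH(CH2OCH3) → 3.

3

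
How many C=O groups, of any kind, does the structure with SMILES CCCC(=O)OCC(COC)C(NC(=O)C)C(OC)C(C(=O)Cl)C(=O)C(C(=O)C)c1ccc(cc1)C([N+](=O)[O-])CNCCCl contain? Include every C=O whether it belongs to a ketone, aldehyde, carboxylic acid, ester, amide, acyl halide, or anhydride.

CH2COOCH2: ester, 1 C=O (running total 1).
CH(NHCOCH3): amide, 1 C=O (running total 2).
CH(COCl): acyl halide, 1 C=O (running total 3).
CO: ketone, 1 C=O (running total 4).
CH(COCH3): ketone, 1 C=O (running total 5).

5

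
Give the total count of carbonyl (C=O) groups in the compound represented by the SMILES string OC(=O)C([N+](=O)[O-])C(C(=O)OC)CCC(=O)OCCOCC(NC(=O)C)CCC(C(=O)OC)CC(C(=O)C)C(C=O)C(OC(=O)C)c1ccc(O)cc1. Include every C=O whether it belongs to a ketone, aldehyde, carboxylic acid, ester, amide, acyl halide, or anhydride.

HOOC: carboxylic acid, 1 C=O (running total 1).
CH(COOCH3): ester, 1 C=O (running total 2).
CH2COOCH2: ester, 1 C=O (running total 3).
CH(NHCOCH3): amide, 1 C=O (running total 4).
CH(COOCH3): ester, 1 C=O (running total 5).
CH(COCH3): ketone, 1 C=O (running total 6).
CH(CHO): aldehyde, 1 C=O (running total 7).
CH(OCOCH3): ester, 1 C=O (running total 8).

8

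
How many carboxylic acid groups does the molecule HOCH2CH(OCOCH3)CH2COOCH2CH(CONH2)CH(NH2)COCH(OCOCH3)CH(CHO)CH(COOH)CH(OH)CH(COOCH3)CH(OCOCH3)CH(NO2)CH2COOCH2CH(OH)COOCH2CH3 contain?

1

HO– on an sp³ carbon → alcohol.
pendant –OC(=O)CH3: an acyloxy group → ester.
–C(=O)–O–C with C on the carbonyl side → ester.
pendant –CONH2: carbonyl C bonded to C and N → amide.
–NH2 on an sp³ carbon with no adjacent C=O → amine.
–C(=O)– with carbon on both sides → ketone.
pendant –OC(=O)CH3: an acyloxy group → ester.
pendant –CHO: carbonyl C bonded to C and H → aldehyde.
pendant –COOH: carbonyl C bonded to C and –OH → carboxylic acid.
–OH on an sp³ carbon → alcohol (secondary).
pendant –COOCH3: carbonyl C bonded to C and –OCH3 → ester.
pendant –OC(=O)CH3: an acyloxy group → ester.
–NO2 on an sp³ carbon → nitro (the N=O is not a carbonyl).
–C(=O)–O–C with C on the carbonyl side → ester.
–OH on an sp³ carbon → alcohol (secondary).
–C(=O)OCH2CH3: carbonyl C bonded to C and to –OEt → ester.
Carboxylic acid appears at: CH(COOH) → 1.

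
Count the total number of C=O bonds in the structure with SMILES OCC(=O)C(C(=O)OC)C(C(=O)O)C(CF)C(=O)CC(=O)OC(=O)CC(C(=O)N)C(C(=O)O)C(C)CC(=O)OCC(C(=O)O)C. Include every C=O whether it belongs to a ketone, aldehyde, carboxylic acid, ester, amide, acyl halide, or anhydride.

CO: ketone, 1 C=O (running total 1).
CH(COOCH3): ester, 1 C=O (running total 2).
CH(COOH): carboxylic acid, 1 C=O (running total 3).
CO: ketone, 1 C=O (running total 4).
CH2CO-O-COCH2: anhydride, 2 C=O (running total 6).
CH(CONH2): amide, 1 C=O (running total 7).
CH(COOH): carboxylic acid, 1 C=O (running total 8).
CH2COOCH2: ester, 1 C=O (running total 9).
CH(COOH): carboxylic acid, 1 C=O (running total 10).

10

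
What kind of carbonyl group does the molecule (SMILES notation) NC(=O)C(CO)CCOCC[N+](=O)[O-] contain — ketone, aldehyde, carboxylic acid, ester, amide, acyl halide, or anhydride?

The carbonyl is in the H2NCO segment: –C(=O)NH2: carbonyl C bonded to C and to N → amide (the N is not a separate amine).

amide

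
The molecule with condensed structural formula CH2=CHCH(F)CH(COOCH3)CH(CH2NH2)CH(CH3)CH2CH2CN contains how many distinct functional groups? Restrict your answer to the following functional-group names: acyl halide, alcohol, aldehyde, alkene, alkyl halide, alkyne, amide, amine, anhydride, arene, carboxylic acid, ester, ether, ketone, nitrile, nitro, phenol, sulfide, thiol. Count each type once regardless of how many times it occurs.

Reading the structure from left to right:
  CH2=CH: C=C double bond → alkene.
  CH(F): halogen on an sp³ carbon → alkyl halide.
  CH(COOCH3): pendant –COOCH3: carbonyl C bonded to C and –OCH3 → ester.
  CH(CH2NH2): pendant –CH2NH2: N on sp³ C, no adjacent C=O → amine.
  CN: –C≡N: carbon triple-bonded to nitrogen → nitrile.
Distinct types present: alkene, alkyl halide, amine, ester, nitrile.

5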